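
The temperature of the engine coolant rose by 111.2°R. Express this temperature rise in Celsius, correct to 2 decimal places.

61.78°C

For a temperature interval the offset drops out; only the factor 5/9 applies.
111.2 × 5/9 = 61.78.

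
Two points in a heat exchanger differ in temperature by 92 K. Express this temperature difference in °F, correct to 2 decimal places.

165.60°F

For a temperature interval the offset drops out; only the factor 1.8 applies.
92 × 1.8 = 165.60.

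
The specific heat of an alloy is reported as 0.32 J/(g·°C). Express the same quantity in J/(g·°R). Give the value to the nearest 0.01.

The quantity depends on a temperature interval, so only the ratio of degree sizes applies; the offset between the scales is irrelevant.
A change of 1°R is a change of 5/9°C, so per °R the value is 0.32 × 5/9 = 0.18.

0.18 J/(g·°R)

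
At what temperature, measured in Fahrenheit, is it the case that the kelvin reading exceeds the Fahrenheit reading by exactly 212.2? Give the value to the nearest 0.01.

Let F be the Fahrenheit reading. The kelvin reading is K = 5/9·F + 255.372.
Require K - F = 212.2: (-4/9)·F + 255.372 = 212.2.
F = (212.2 - 255.372) / (-4/9) = 97.14.

97.14°F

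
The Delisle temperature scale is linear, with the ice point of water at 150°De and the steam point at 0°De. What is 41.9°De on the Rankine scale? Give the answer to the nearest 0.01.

Linear interpolation between the fixed points: C = (41.9 - 150) × 100 / (0 - 150) = 72.0667°C.
Then 72.0667 × 1.8 + 491.67 = 621.39°R.

621.39°R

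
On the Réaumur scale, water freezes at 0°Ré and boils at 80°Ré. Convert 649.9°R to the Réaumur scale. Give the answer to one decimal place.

70.3°Ré

First in Celsius: (649.9 - 491.67) × 5/9 = 87.9056°C.
Linearly onto the Réaumur scale: 0 + (87.9056 / 100) × (80 - 0) = 70.3°Ré.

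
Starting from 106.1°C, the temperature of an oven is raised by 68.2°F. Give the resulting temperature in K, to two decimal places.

417.14 K

The 68.2°F change is an interval, so only the factor 5/9 applies: +68.2 × 5/9 = +37.8889°C.
Final Celsius temperature: 106.1000 + 37.8889 = 143.9889°C.
In kelvin: 143.9889 + 273.15 = 417.14 K.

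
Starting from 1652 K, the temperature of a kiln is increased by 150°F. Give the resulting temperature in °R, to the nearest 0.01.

Initial temperature in Celsius: 1652 - 273.15 = 1378.8500°C.
The 150°F change is an interval, so only the factor 5/9 applies: +150 × 5/9 = +83.3333°C.
Final Celsius temperature: 1378.8500 + 83.3333 = 1462.1833°C.
In Rankine: 1462.1833 × 1.8 + 491.67 = 3123.60°R.

3123.60°R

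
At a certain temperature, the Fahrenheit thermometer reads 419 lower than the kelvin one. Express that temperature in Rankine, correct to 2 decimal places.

91.51°R

Let x be the kelvin reading; then the Fahrenheit reading is 1.8·x - 459.67.
(1.8·x - 459.67) - x = -419  ⇒  (0.8)·x = 40.67  ⇒  x = 50.8375 K.
In Celsius: 50.8375 - 273.15 = -222.3125°C.
In Rankine: -222.3125 × 1.8 + 491.67 = 91.51°R.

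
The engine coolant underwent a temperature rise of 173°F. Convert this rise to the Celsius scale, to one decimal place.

An interval of 1°F corresponds to 5/9°C.
173 × 5/9 = 96.1.

96.1°C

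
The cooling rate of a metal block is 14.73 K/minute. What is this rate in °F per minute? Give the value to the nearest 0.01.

26.51 °F/minute

The quantity depends on a temperature interval, so only the ratio of degree sizes applies; the offset between the scales is irrelevant.
A change of 1 K is a change of 1.8°F, so 14.73 × 1.8 = 26.51.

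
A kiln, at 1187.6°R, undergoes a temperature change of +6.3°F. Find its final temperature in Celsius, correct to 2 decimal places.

Initial temperature in Celsius: (1187.6 - 491.67) × 5/9 = 386.6278°C.
The 6.3°F change is an interval, so only the factor 5/9 applies: +6.3 × 5/9 = +3.5000°C.
Final Celsius temperature: 386.6278 + 3.5000 = 390.1278°C.

390.13°C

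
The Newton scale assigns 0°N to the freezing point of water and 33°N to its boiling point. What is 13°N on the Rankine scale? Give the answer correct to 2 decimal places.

Linear interpolation between the fixed points: C = (13 - 0) × 100 / (33 - 0) = 39.3939°C.
Then 39.3939 × 1.8 + 491.67 = 562.58°R.

562.58°R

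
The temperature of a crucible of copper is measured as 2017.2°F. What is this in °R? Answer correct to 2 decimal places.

In Celsius: (2017.2 - 32) × 5/9 = 1102.8889°C.
In Rankine: 1102.8889 × 1.8 + 491.67 = 2476.87°R.

2476.87°R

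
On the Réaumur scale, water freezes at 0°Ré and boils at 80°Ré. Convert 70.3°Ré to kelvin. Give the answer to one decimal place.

Linear interpolation between the fixed points: C = (70.3 - 0) × 100 / (80 - 0) = 87.8750°C.
Then 87.8750 + 273.15 = 361.0 K.

361.0 K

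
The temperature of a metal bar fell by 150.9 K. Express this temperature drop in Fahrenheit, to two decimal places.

271.62°F

An interval of 1 K corresponds to 1.8°F.
150.9 × 1.8 = 271.62.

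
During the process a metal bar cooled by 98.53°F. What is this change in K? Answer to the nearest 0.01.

54.74 K

An interval of 1°F corresponds to 5/9 K.
98.53 × 5/9 = 54.74.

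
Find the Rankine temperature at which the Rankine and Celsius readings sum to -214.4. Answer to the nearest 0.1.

37.8°R

Let R be the Rankine reading. The Celsius reading is C = 5/9·R - 273.15.
Require R + C = -214.4: (14/9)·R - 273.15 = -214.4.
R = (-214.4 + 273.15) / (14/9) = 37.8.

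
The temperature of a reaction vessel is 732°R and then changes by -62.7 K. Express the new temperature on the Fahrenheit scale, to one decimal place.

Initial temperature in Celsius: (732 - 491.67) × 5/9 = 133.5167°C.
The 62.7 K change is an interval; Kelvin and Celsius degrees are the same size, so ΔC = -62.7°C.
Final Celsius temperature: 133.5167 - 62.7000 = 70.8167°C.
In Fahrenheit: 70.8167 × 1.8 + 32 = 159.5°F.

159.5°F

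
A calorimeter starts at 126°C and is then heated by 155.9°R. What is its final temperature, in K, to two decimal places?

485.76 K

The 155.9°R change is an interval, so only the factor 5/9 applies: +155.9 × 5/9 = +86.6111°C.
Final Celsius temperature: 126.0000 + 86.6111 = 212.6111°C.
In kelvin: 212.6111 + 273.15 = 485.76 K.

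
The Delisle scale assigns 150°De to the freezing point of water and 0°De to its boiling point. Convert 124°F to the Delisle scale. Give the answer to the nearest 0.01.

73.33°De

First in Celsius: (124 - 32) × 5/9 = 51.1111°C.
Linearly onto the Delisle scale: 150 + (51.1111 / 100) × (0 - 150) = 73.33°De.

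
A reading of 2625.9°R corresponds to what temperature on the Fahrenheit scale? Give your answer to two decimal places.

2166.23°F

In Celsius: (2625.9 - 491.67) × 5/9 = 1185.6833°C.
In Fahrenheit: 1185.6833 × 1.8 + 32 = 2166.23°F.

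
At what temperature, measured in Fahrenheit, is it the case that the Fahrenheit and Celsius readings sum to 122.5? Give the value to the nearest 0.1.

90.2°F

Let F be the Fahrenheit reading. The Celsius reading is C = 5/9·F - 17.7778.
Require F + C = 122.5: (14/9)·F - 17.7778 = 122.5.
F = (122.5 + 17.7778) / (14/9) = 90.2.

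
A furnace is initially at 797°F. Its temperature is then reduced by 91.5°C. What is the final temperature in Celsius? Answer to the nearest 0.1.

Initial temperature in Celsius: (797 - 32) × 5/9 = 425.0000°C.
Final Celsius temperature: 425.0000 - 91.5000 = 333.5000°C.

333.5°C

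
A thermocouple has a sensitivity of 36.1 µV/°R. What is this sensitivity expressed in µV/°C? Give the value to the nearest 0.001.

Since only a temperature interval is involved, the additive offset between the scales drops out.
A change of 1°C is a change of 1.8°R, so per °C the value is 36.1 × 1.8 = 64.980.

64.980 µV/°C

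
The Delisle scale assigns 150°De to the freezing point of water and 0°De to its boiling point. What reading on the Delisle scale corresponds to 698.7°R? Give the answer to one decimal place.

-22.5°De

First in Celsius: (698.7 - 491.67) × 5/9 = 115.0167°C.
Linearly onto the Delisle scale: 150 + (115.0167 / 100) × (0 - 150) = -22.5°De.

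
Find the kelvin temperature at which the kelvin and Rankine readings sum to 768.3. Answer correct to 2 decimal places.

Let K be the kelvin reading. The Rankine reading is R = 1.8·K.
Require K + R = 768.3: (2.8)·K = 768.3.
K = (768.3) / (2.8) = 274.39.

274.39 K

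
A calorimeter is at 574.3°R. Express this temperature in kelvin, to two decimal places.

319.06 K

In Celsius: (574.3 - 491.67) × 5/9 = 45.9056°C.
In kelvin: 45.9056 + 273.15 = 319.06 K.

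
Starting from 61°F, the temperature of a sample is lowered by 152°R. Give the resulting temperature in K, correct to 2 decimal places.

Initial temperature in Celsius: (61 - 32) × 5/9 = 16.1111°C.
The 152°R change is an interval, so only the factor 5/9 applies: -152 × 5/9 = -84.4444°C.
Final Celsius temperature: 16.1111 - 84.4444 = -68.3333°C.
In kelvin: -68.3333 + 273.15 = 204.82 K.

204.82 K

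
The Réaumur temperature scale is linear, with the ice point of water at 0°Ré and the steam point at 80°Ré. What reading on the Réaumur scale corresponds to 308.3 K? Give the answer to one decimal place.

First in Celsius: 308.3 - 273.15 = 35.1500°C.
Linearly onto the Réaumur scale: 0 + (35.1500 / 100) × (80 - 0) = 28.1°Ré.

28.1°Ré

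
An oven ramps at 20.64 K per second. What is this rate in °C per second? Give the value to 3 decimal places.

Since only a temperature interval is involved, the additive offset between the scales drops out.
A change of 1 K is a change of 1°C, so 20.64 × 1 = 20.640.

20.640 °C/second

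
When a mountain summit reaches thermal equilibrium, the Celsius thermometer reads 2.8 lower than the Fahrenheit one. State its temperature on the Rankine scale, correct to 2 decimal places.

Let x be the Fahrenheit reading; then the Celsius reading is 5/9·x - 17.7778.
(5/9·x - 17.7778) - x = -2.8  ⇒  (-4/9)·x = 14.9778  ⇒  x = -33.7000°F.
In Celsius: (-33.7 - 32) × 5/9 = -36.5000°C.
In Rankine: -36.5000 × 1.8 + 491.67 = 425.97°R.

425.97°R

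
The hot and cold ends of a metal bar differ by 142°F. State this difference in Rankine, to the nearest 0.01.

142.00°R

Fahrenheit and Rankine degrees are the same size, so the interval is unchanged: 142.00.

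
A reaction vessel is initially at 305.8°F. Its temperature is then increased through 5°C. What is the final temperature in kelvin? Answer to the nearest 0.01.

430.26 K

Initial temperature in Celsius: (305.8 - 32) × 5/9 = 152.1111°C.
Final Celsius temperature: 152.1111 + 5.0000 = 157.1111°C.
In kelvin: 157.1111 + 273.15 = 430.26 K.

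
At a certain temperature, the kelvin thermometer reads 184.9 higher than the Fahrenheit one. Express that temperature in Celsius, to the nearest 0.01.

Let x be the Fahrenheit reading; then the kelvin reading is 5/9·x + 255.372.
(5/9·x + 255.372) - x = 184.9  ⇒  (-4/9)·x = -70.4722  ⇒  x = 158.5625°F.
In Celsius: (158.5625 - 32) × 5/9 = 70.31°C.

70.31°C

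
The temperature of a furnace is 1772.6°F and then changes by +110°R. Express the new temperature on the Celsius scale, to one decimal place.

1028.1°C

Initial temperature in Celsius: (1772.6 - 32) × 5/9 = 967.0000°C.
The 110°R change is an interval, so only the factor 5/9 applies: +110 × 5/9 = +61.1111°C.
Final Celsius temperature: 967.0000 + 61.1111 = 1028.1111°C.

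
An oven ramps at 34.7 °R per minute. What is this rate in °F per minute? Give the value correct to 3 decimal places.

Since only a temperature interval is involved, the additive offset between the scales drops out.
A change of 1°R is a change of 1°F, so 34.7 × 1 = 34.700.

34.700 °F/minute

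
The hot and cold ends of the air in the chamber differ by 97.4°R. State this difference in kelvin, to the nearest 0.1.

54.1 K

For a temperature interval the offset drops out; only the factor 5/9 applies.
97.4 × 5/9 = 54.1.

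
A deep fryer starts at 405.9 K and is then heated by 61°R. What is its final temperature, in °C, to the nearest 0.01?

166.64°C

Initial temperature in Celsius: 405.9 - 273.15 = 132.7500°C.
The 61°R change is an interval, so only the factor 5/9 applies: +61 × 5/9 = +33.8889°C.
Final Celsius temperature: 132.7500 + 33.8889 = 166.6389°C.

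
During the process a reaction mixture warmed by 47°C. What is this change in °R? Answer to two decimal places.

84.60°R

For a temperature interval the offset drops out; only the factor 1.8 applies.
47 × 1.8 = 84.60.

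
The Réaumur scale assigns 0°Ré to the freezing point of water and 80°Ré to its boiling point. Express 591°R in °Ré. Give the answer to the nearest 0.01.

First in Celsius: (591 - 491.67) × 5/9 = 55.1833°C.
Linearly onto the Réaumur scale: 0 + (55.1833 / 100) × (80 - 0) = 44.15°Ré.

44.15°Ré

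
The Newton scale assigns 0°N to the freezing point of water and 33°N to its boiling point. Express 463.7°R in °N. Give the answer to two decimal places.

-5.13°N

First in Celsius: (463.7 - 491.67) × 5/9 = -15.5389°C.
Linearly onto the Newton scale: 0 + (-15.5389 / 100) × (33 - 0) = -5.13°N.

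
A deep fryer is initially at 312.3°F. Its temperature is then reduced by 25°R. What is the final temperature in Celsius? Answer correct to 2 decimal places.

Initial temperature in Celsius: (312.3 - 32) × 5/9 = 155.7222°C.
The 25°R change is an interval, so only the factor 5/9 applies: -25 × 5/9 = -13.8889°C.
Final Celsius temperature: 155.7222 - 13.8889 = 141.8333°C.

141.83°C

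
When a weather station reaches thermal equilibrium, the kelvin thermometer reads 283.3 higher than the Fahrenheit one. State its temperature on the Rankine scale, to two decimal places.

396.83°R

Let x be the Fahrenheit reading; then the kelvin reading is 5/9·x + 255.372.
(5/9·x + 255.372) - x = 283.3  ⇒  (-4/9)·x = 27.9278  ⇒  x = -62.8375°F.
In Celsius: (-62.8375 - 32) × 5/9 = -52.6875°C.
In Rankine: -52.6875 × 1.8 + 491.67 = 396.83°R.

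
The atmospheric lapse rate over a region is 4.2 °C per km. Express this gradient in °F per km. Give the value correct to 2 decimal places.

Since only a temperature interval is involved, the additive offset between the scales drops out.
A change of 1°C is a change of 1.8°F, so 4.2 × 1.8 = 7.56.

7.56 °F/km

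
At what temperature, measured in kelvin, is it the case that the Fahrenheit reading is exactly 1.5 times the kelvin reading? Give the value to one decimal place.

1532.2 K

Let K be the kelvin reading. The Fahrenheit reading is F = 1.8·K - 459.67.
Require F = 1.5·K: 1.8·K - 459.67 = 1.5·K.
(0.3)·K = 459.67  ⇒  K = 1532.2.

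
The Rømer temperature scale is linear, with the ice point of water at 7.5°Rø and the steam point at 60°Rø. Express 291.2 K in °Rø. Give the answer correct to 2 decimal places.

First in Celsius: 291.2 - 273.15 = 18.0500°C.
Linearly onto the Rømer scale: 7.5 + (18.0500 / 100) × (60 - 7.5) = 16.98°Rø.

16.98°Rø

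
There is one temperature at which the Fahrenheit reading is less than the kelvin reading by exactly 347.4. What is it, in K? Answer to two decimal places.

Let K be the kelvin reading. The Fahrenheit reading is F = 1.8·K - 459.67.
Require F - K = -347.4: (0.8)·K - 459.67 = -347.4.
K = (-347.4 + 459.67) / (0.8) = 140.34.

140.34 K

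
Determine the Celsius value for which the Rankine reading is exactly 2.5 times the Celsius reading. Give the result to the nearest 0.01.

702.39°C

Let C be the Celsius reading. The Rankine reading is R = 1.8·C + 491.67.
Require R = 2.5·C: 1.8·C + 491.67 = 2.5·C.
(-0.7)·C = -491.67  ⇒  C = 702.39.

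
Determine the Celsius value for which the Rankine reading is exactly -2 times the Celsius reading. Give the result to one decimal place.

-129.4°C

Let C be the Celsius reading. The Rankine reading is R = 1.8·C + 491.67.
Require R = -2·C: 1.8·C + 491.67 = -2·C.
(3.8)·C = -491.67  ⇒  C = -129.4.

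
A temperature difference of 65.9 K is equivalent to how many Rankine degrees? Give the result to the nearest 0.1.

Only the scale ratio 1.8 matters for a change in temperature.
65.9 × 1.8 = 118.6.

118.6°R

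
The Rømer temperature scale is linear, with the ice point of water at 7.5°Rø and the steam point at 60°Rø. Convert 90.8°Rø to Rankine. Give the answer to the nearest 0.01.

777.27°R

Linear interpolation between the fixed points: C = (90.8 - 7.5) × 100 / (60 - 7.5) = 158.6667°C.
Then 158.6667 × 1.8 + 491.67 = 777.27°R.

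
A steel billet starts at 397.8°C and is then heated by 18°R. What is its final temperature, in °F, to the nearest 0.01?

The 18°R change is an interval, so only the factor 5/9 applies: +18 × 5/9 = +10.0000°C.
Final Celsius temperature: 397.8000 + 10.0000 = 407.8000°C.
In Fahrenheit: 407.8000 × 1.8 + 32 = 766.04°F.

766.04°F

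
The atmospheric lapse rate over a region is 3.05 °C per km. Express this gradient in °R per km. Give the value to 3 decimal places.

Since only a temperature interval is involved, the additive offset between the scales drops out.
A change of 1°C is a change of 1.8°R, so 3.05 × 1.8 = 5.490.

5.490 °R/km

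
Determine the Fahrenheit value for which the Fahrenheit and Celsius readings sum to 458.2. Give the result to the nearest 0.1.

306.0°F

Let F be the Fahrenheit reading. The Celsius reading is C = 5/9·F - 17.7778.
Require F + C = 458.2: (14/9)·F - 17.7778 = 458.2.
F = (458.2 + 17.7778) / (14/9) = 306.0.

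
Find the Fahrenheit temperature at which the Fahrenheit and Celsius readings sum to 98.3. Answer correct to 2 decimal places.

Let F be the Fahrenheit reading. The Celsius reading is C = 5/9·F - 17.7778.
Require F + C = 98.3: (14/9)·F - 17.7778 = 98.3.
F = (98.3 + 17.7778) / (14/9) = 74.62.

74.62°F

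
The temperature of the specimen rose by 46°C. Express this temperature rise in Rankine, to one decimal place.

An interval of 1°C corresponds to 1.8°R.
46 × 1.8 = 82.8.

82.8°R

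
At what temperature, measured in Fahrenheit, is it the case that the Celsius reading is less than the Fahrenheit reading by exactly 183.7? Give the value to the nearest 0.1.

Let F be the Fahrenheit reading. The Celsius reading is C = 5/9·F - 17.7778.
Require C - F = -183.7: (-4/9)·F - 17.7778 = -183.7.
F = (-183.7 + 17.7778) / (-4/9) = 373.3.

373.3°F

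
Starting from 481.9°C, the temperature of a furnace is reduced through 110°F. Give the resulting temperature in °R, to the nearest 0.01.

The 110°F change is an interval, so only the factor 5/9 applies: -110 × 5/9 = -61.1111°C.
Final Celsius temperature: 481.9000 - 61.1111 = 420.7889°C.
In Rankine: 420.7889 × 1.8 + 491.67 = 1249.09°R.

1249.09°R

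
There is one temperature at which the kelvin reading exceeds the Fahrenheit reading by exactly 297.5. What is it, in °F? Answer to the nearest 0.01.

Let F be the Fahrenheit reading. The kelvin reading is K = 5/9·F + 255.372.
Require K - F = 297.5: (-4/9)·F + 255.372 = 297.5.
F = (297.5 - 255.372) / (-4/9) = -94.79.

-94.79°F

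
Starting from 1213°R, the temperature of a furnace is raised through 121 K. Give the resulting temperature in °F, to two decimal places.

Initial temperature in Celsius: (1213 - 491.67) × 5/9 = 400.7389°C.
The 121 K change is an interval; Kelvin and Celsius degrees are the same size, so ΔC = +121°C.
Final Celsius temperature: 400.7389 + 121.0000 = 521.7389°C.
In Fahrenheit: 521.7389 × 1.8 + 32 = 971.13°F.

971.13°F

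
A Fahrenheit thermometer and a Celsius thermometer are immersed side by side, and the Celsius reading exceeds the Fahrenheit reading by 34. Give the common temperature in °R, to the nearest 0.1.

Let x be the Fahrenheit reading; then the Celsius reading is 5/9·x - 17.7778.
(5/9·x - 17.7778) - x = 34  ⇒  (-4/9)·x = 51.7778  ⇒  x = -116.5000°F.
In Celsius: (-116.5 - 32) × 5/9 = -82.5000°C.
In Rankine: -82.5000 × 1.8 + 491.67 = 343.2°R.

343.2°R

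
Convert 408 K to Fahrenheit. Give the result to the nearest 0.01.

274.73°F

In Celsius: 408 - 273.15 = 134.8500°C.
In Fahrenheit: 134.8500 × 1.8 + 32 = 274.73°F.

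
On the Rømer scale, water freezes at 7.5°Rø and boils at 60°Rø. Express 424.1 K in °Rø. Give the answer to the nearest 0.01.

First in Celsius: 424.1 - 273.15 = 150.9500°C.
Linearly onto the Rømer scale: 7.5 + (150.9500 / 100) × (60 - 7.5) = 86.75°Rø.

86.75°Rø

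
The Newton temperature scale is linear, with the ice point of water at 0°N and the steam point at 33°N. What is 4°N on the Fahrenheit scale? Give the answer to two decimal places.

Linear interpolation between the fixed points: C = (4 - 0) × 100 / (33 - 0) = 12.1212°C.
Then 12.1212 × 1.8 + 32 = 53.82°F.

53.82°F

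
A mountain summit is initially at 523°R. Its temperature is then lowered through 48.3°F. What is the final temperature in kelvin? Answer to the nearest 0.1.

263.7 K

Initial temperature in Celsius: (523 - 491.67) × 5/9 = 17.4056°C.
The 48.3°F change is an interval, so only the factor 5/9 applies: -48.3 × 5/9 = -26.8333°C.
Final Celsius temperature: 17.4056 - 26.8333 = -9.4278°C.
In kelvin: -9.4278 + 273.15 = 263.7 K.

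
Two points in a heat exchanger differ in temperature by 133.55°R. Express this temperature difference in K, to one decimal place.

For a temperature interval the offset drops out; only the factor 5/9 applies.
133.55 × 5/9 = 74.2.

74.2 K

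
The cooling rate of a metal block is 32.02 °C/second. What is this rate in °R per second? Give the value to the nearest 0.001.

57.636 °R/second

The quantity depends on a temperature interval, so only the ratio of degree sizes applies; the offset between the scales is irrelevant.
A change of 1°C is a change of 1.8°R, so 32.02 × 1.8 = 57.636.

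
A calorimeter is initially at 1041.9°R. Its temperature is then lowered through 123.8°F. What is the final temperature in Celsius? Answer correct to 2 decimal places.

Initial temperature in Celsius: (1041.9 - 491.67) × 5/9 = 305.6833°C.
The 123.8°F change is an interval, so only the factor 5/9 applies: -123.8 × 5/9 = -68.7778°C.
Final Celsius temperature: 305.6833 - 68.7778 = 236.9056°C.

236.91°C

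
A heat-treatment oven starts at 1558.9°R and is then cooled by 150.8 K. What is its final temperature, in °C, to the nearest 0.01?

442.11°C

Initial temperature in Celsius: (1558.9 - 491.67) × 5/9 = 592.9056°C.
The 150.8 K change is an interval; Kelvin and Celsius degrees are the same size, so ΔC = -150.8°C.
Final Celsius temperature: 592.9056 - 150.8000 = 442.1056°C.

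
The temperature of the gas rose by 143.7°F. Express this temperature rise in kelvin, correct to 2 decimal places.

For a temperature interval the offset drops out; only the factor 5/9 applies.
143.7 × 5/9 = 79.83.

79.83 K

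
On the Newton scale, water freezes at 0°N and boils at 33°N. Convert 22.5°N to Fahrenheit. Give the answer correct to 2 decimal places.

Linear interpolation between the fixed points: C = (22.5 - 0) × 100 / (33 - 0) = 68.1818°C.
Then 68.1818 × 1.8 + 32 = 154.73°F.

154.73°F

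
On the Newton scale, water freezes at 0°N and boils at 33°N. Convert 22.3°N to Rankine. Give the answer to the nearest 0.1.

Linear interpolation between the fixed points: C = (22.3 - 0) × 100 / (33 - 0) = 67.5758°C.
Then 67.5758 × 1.8 + 491.67 = 613.3°R.

613.3°R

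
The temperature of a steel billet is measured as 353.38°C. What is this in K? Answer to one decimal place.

In kelvin: 353.3800 + 273.15 = 626.5 K.

626.5 K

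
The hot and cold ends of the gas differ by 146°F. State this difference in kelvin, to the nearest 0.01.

81.11 K

An interval of 1°F corresponds to 5/9 K.
146 × 5/9 = 81.11.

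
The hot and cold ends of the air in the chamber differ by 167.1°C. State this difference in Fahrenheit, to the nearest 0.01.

Only the scale ratio 1.8 matters for a change in temperature.
167.1 × 1.8 = 300.78.

300.78°F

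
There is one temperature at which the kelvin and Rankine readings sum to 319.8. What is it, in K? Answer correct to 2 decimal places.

114.21 K

Let K be the kelvin reading. The Rankine reading is R = 1.8·K.
Require K + R = 319.8: (2.8)·K = 319.8.
K = (319.8) / (2.8) = 114.21.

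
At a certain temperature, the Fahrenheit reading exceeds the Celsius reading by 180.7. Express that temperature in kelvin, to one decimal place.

Let x be the Celsius reading; then the Fahrenheit reading is 1.8·x + 32.
(1.8·x + 32) - x = 180.7  ⇒  (0.8)·x = 148.7  ⇒  x = 185.8750°C.
In kelvin: 185.8750 + 273.15 = 459.0 K.

459.0 K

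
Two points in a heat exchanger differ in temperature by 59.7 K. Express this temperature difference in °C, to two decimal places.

59.70°C

Kelvin and Celsius degrees are the same size, so the interval is unchanged: 59.70.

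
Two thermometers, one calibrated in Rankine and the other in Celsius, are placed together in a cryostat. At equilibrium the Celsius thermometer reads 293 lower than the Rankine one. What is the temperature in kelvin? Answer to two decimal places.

Let x be the Rankine reading; then the Celsius reading is 5/9·x - 273.15.
(5/9·x - 273.15) - x = -293  ⇒  (-4/9)·x = -19.85  ⇒  x = 44.6625°R.
In Celsius: (44.6625 - 491.67) × 5/9 = -248.3375°C.
In kelvin: -248.3375 + 273.15 = 24.81 K.

24.81 K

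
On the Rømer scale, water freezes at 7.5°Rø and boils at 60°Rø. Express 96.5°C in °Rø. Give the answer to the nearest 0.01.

Linearly onto the Rømer scale: 7.5 + (96.5000 / 100) × (60 - 7.5) = 58.16°Rø.

58.16°Rø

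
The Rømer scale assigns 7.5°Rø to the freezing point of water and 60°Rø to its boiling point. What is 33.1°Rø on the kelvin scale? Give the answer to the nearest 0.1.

321.9 K

Linear interpolation between the fixed points: C = (33.1 - 7.5) × 100 / (60 - 7.5) = 48.7619°C.
Then 48.7619 + 273.15 = 321.9 K.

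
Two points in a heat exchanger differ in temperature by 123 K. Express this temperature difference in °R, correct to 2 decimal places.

Only the scale ratio 1.8 matters for a change in temperature.
123 × 1.8 = 221.40.

221.40°R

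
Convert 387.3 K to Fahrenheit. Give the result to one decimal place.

In Celsius: 387.3 - 273.15 = 114.1500°C.
In Fahrenheit: 114.1500 × 1.8 + 32 = 237.5°F.

237.5°F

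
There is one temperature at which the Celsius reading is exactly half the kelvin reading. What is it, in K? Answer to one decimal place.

546.3 K

Let K be the kelvin reading. The Celsius reading is C = 1·K - 273.15.
Require C = 0.5·K: 1·K - 273.15 = 0.5·K.
(0.5)·K = 273.15  ⇒  K = 546.3.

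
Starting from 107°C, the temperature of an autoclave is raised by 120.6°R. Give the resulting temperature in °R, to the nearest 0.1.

804.9°R

The 120.6°R change is an interval, so only the factor 5/9 applies: +120.6 × 5/9 = +67.0000°C.
Final Celsius temperature: 107.0000 + 67.0000 = 174.0000°C.
In Rankine: 174.0000 × 1.8 + 491.67 = 804.9°R.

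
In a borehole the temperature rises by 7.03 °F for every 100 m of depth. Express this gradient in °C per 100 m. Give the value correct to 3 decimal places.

Since only a temperature interval is involved, the additive offset between the scales drops out.
A change of 1°F is a change of 5/9°C, so 7.03 × 5/9 = 3.906.

3.906 °C/100 m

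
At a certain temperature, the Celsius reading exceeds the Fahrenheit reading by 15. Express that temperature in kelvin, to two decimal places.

214.40 K

Let x be the Fahrenheit reading; then the Celsius reading is 5/9·x - 17.7778.
(5/9·x - 17.7778) - x = 15  ⇒  (-4/9)·x = 32.7778  ⇒  x = -73.7500°F.
In Celsius: (-73.75 - 32) × 5/9 = -58.7500°C.
In kelvin: -58.7500 + 273.15 = 214.40 K.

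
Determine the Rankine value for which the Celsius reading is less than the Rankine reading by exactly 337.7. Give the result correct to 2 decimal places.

145.24°R

Let R be the Rankine reading. The Celsius reading is C = 5/9·R - 273.15.
Require C - R = -337.7: (-4/9)·R - 273.15 = -337.7.
R = (-337.7 + 273.15) / (-4/9) = 145.24.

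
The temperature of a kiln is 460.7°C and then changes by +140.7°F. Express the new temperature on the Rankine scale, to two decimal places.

1461.63°R

The 140.7°F change is an interval, so only the factor 5/9 applies: +140.7 × 5/9 = +78.1667°C.
Final Celsius temperature: 460.7000 + 78.1667 = 538.8667°C.
In Rankine: 538.8667 × 1.8 + 491.67 = 1461.63°R.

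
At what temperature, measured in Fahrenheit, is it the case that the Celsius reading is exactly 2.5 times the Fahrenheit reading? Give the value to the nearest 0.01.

Let F be the Fahrenheit reading. The Celsius reading is C = 5/9·F - 17.7778.
Require C = 2.5·F: 5/9·F - 17.7778 = 2.5·F.
(-35/18)·F = 17.7778  ⇒  F = -9.14.

-9.14°F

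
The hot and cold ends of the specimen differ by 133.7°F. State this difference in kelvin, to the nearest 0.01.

74.28 K

An interval of 1°F corresponds to 5/9 K.
133.7 × 5/9 = 74.28.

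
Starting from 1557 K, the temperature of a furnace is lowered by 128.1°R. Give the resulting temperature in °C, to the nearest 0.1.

Initial temperature in Celsius: 1557 - 273.15 = 1283.8500°C.
The 128.1°R change is an interval, so only the factor 5/9 applies: -128.1 × 5/9 = -71.1667°C.
Final Celsius temperature: 1283.8500 - 71.1667 = 1212.6833°C.

1212.7°C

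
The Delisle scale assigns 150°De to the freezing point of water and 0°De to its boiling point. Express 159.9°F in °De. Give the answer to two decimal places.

First in Celsius: (159.9 - 32) × 5/9 = 71.0556°C.
Linearly onto the Delisle scale: 150 + (71.0556 / 100) × (0 - 150) = 43.42°De.

43.42°De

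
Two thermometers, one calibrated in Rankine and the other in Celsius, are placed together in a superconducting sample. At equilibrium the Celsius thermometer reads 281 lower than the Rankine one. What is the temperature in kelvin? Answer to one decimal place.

9.8 K

Let x be the Rankine reading; then the Celsius reading is 5/9·x - 273.15.
(5/9·x - 273.15) - x = -281  ⇒  (-4/9)·x = -7.85  ⇒  x = 17.6625°R.
In Celsius: (17.6625 - 491.67) × 5/9 = -263.3375°C.
In kelvin: -263.3375 + 273.15 = 9.8 K.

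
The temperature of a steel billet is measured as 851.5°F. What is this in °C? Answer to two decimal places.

455.28°C

In Celsius: (851.5 - 32) × 5/9 = 455.2778°C.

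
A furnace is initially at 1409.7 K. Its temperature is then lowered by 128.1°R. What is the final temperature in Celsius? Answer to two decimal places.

1065.38°C

Initial temperature in Celsius: 1409.7 - 273.15 = 1136.5500°C.
The 128.1°R change is an interval, so only the factor 5/9 applies: -128.1 × 5/9 = -71.1667°C.
Final Celsius temperature: 1136.5500 - 71.1667 = 1065.3833°C.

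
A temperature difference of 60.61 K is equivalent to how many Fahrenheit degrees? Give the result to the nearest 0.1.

An interval of 1 K corresponds to 1.8°F.
60.61 × 1.8 = 109.1.

109.1°F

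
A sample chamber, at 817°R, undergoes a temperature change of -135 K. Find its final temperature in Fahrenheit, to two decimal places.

114.33°F

Initial temperature in Celsius: (817 - 491.67) × 5/9 = 180.7389°C.
The 135 K change is an interval; Kelvin and Celsius degrees are the same size, so ΔC = -135°C.
Final Celsius temperature: 180.7389 - 135.0000 = 45.7389°C.
In Fahrenheit: 45.7389 × 1.8 + 32 = 114.33°F.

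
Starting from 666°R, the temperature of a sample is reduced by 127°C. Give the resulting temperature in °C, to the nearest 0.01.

-30.15°C

Initial temperature in Celsius: (666 - 491.67) × 5/9 = 96.8500°C.
Final Celsius temperature: 96.8500 - 127.0000 = -30.1500°C.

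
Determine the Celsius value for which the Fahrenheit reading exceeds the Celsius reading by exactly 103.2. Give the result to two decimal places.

89.00°C

Let C be the Celsius reading. The Fahrenheit reading is F = 1.8·C + 32.
Require F - C = 103.2: (0.8)·C + 32 = 103.2.
C = (103.2 - 32) / (0.8) = 89.00.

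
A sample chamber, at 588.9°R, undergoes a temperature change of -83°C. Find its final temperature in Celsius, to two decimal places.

-28.98°C

Initial temperature in Celsius: (588.9 - 491.67) × 5/9 = 54.0167°C.
Final Celsius temperature: 54.0167 - 83.0000 = -28.9833°C.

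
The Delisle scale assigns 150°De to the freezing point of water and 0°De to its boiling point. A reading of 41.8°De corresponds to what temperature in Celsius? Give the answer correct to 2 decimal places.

Linear interpolation between the fixed points: C = (41.8 - 150) × 100 / (0 - 150) = 72.1333°C.

72.13°C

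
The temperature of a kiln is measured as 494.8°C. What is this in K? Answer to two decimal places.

In kelvin: 494.8000 + 273.15 = 767.95 K.

767.95 K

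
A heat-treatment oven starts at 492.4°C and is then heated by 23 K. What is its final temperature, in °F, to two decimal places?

959.72°F

The 23 K change is an interval; Kelvin and Celsius degrees are the same size, so ΔC = +23°C.
Final Celsius temperature: 492.4000 + 23.0000 = 515.4000°C.
In Fahrenheit: 515.4000 × 1.8 + 32 = 959.72°F.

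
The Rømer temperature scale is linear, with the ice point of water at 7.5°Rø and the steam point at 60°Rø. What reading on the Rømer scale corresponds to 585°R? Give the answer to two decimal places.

34.72°Rø

First in Celsius: (585 - 491.67) × 5/9 = 51.8500°C.
Linearly onto the Rømer scale: 7.5 + (51.8500 / 100) × (60 - 7.5) = 34.72°Rø.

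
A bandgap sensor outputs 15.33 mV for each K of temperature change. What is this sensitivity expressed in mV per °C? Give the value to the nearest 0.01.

15.33 mV per °C

Since only a temperature interval is involved, the additive offset between the scales drops out.
A change of 1°C is a change of 1 K, so per °C the value is 15.33 × 1 = 15.33.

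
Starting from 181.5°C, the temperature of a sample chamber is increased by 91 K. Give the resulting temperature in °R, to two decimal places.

The 91 K change is an interval; Kelvin and Celsius degrees are the same size, so ΔC = +91°C.
Final Celsius temperature: 181.5000 + 91.0000 = 272.5000°C.
In Rankine: 272.5000 × 1.8 + 491.67 = 982.17°R.

982.17°R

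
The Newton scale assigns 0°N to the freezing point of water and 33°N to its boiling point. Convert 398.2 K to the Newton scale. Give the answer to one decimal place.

41.3°N

First in Celsius: 398.2 - 273.15 = 125.0500°C.
Linearly onto the Newton scale: 0 + (125.0500 / 100) × (33 - 0) = 41.3°N.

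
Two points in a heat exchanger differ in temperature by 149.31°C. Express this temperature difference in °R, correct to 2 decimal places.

An interval of 1°C corresponds to 1.8°R.
149.31 × 1.8 = 268.76.

268.76°R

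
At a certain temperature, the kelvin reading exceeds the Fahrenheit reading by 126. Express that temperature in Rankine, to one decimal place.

Let x be the Fahrenheit reading; then the kelvin reading is 5/9·x + 255.372.
(5/9·x + 255.372) - x = 126  ⇒  (-4/9)·x = -129.372  ⇒  x = 291.0875°F.
In Celsius: (291.0875 - 32) × 5/9 = 143.9375°C.
In Rankine: 143.9375 × 1.8 + 491.67 = 750.8°R.

750.8°R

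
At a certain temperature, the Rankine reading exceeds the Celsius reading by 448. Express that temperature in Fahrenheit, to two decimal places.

-66.26°F

Let x be the Celsius reading; then the Rankine reading is 1.8·x + 491.67.
(1.8·x + 491.67) - x = 448  ⇒  (0.8)·x = -43.67  ⇒  x = -54.5875°C.
In Fahrenheit: -54.5875 × 1.8 + 32 = -66.26°F.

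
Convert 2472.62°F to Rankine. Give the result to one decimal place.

2932.3°R

In Celsius: (2472.62 - 32) × 5/9 = 1355.9000°C.
In Rankine: 1355.9000 × 1.8 + 491.67 = 2932.3°R.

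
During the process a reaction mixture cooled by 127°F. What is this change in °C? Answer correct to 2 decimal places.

70.56°C

An interval of 1°F corresponds to 5/9°C.
127 × 5/9 = 70.56.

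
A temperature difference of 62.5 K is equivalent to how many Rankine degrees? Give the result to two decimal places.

112.50°R

An interval of 1 K corresponds to 1.8°R.
62.5 × 1.8 = 112.50.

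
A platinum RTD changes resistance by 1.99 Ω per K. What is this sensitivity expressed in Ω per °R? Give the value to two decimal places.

Since only a temperature interval is involved, the additive offset between the scales drops out.
A change of 1°R is a change of 5/9 K, so per °R the value is 1.99 × 5/9 = 1.11.

1.11 Ω per °R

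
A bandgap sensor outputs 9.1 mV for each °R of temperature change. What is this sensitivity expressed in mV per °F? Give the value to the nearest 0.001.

The quantity depends on a temperature interval, so only the ratio of degree sizes applies; the offset between the scales is irrelevant.
A change of 1°F is a change of 1°R, so per °F the value is 9.1 × 1 = 9.100.

9.100 mV per °F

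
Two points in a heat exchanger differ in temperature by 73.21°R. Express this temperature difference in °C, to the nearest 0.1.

40.7°C

An interval of 1°R corresponds to 5/9°C.
73.21 × 5/9 = 40.7.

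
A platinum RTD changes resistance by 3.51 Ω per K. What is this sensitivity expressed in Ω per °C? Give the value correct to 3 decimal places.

The quantity depends on a temperature interval, so only the ratio of degree sizes applies; the offset between the scales is irrelevant.
A change of 1°C is a change of 1 K, so per °C the value is 3.51 × 1 = 3.510.

3.510 Ω per °C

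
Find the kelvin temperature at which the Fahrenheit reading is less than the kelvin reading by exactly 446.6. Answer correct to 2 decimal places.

Let K be the kelvin reading. The Fahrenheit reading is F = 1.8·K - 459.67.
Require F - K = -446.6: (0.8)·K - 459.67 = -446.6.
K = (-446.6 + 459.67) / (0.8) = 16.34.

16.34 K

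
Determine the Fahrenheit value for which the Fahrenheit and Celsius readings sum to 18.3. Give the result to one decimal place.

23.2°F

Let F be the Fahrenheit reading. The Celsius reading is C = 5/9·F - 17.7778.
Require F + C = 18.3: (14/9)·F - 17.7778 = 18.3.
F = (18.3 + 17.7778) / (14/9) = 23.2.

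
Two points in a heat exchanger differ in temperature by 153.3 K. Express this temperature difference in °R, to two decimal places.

An interval of 1 K corresponds to 1.8°R.
153.3 × 1.8 = 275.94.

275.94°R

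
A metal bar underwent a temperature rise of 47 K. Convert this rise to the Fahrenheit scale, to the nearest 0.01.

84.60°F

An interval of 1 K corresponds to 1.8°F.
47 × 1.8 = 84.60.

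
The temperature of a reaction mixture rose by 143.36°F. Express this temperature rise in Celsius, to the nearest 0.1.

79.6°C

For a temperature interval the offset drops out; only the factor 5/9 applies.
143.36 × 5/9 = 79.6.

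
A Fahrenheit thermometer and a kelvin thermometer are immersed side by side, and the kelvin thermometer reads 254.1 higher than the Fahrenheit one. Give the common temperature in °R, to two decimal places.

462.53°R

Let x be the Fahrenheit reading; then the kelvin reading is 5/9·x + 255.372.
(5/9·x + 255.372) - x = 254.1  ⇒  (-4/9)·x = -1.27222  ⇒  x = 2.8625°F.
In Celsius: (2.8625 - 32) × 5/9 = -16.1875°C.
In Rankine: -16.1875 × 1.8 + 491.67 = 462.53°R.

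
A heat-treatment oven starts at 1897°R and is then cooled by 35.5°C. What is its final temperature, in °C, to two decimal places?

745.24°C

Initial temperature in Celsius: (1897 - 491.67) × 5/9 = 780.7389°C.
Final Celsius temperature: 780.7389 - 35.5000 = 745.2389°C.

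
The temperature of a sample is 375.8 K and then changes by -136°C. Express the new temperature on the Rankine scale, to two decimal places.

431.64°R

Initial temperature in Celsius: 375.8 - 273.15 = 102.6500°C.
Final Celsius temperature: 102.6500 - 136.0000 = -33.3500°C.
In Rankine: -33.3500 × 1.8 + 491.67 = 431.64°R.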